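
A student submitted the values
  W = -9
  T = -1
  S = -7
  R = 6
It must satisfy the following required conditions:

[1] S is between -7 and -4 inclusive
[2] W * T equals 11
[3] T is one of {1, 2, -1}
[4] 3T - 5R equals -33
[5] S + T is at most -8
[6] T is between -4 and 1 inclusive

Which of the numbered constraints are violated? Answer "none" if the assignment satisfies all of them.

[1] S = -7 lies in [-7, -4] — satisfied.
[2] W * T = -9 * (-1) = 9, not 11 — violated.
[3] T = -1 is in {1, 2, -1} — satisfied.
[4] 3T - 5R = 3(-1) - 5(6) = -33 — satisfied.
[5] S + T = -7 + (-1) = -8; -8 ≤ -8 — satisfied.
[6] T = -1 lies in [-4, 1] — satisfied.

Constraint 2 is violated.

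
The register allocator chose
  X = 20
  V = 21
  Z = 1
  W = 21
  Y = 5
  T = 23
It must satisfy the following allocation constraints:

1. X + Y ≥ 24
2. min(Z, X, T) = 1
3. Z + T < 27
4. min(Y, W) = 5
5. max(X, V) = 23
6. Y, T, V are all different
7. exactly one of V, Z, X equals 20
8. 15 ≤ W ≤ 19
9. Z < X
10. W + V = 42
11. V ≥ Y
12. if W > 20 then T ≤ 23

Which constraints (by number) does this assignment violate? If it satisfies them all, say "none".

Constraints 5 and 8 are violated.

1. X + Y = 20 + 5 = 25; 25 ≥ 24 — holds.
2. min(1, 20, 23) = 1 — holds.
3. Z + T = 1 + 23 = 24; 24 < 27 — holds.
4. min(5, 21) = 5 — holds.
5. max(20, 21) = 21, not 23 — fails.
6. values 5, 23, 21 are pairwise distinct — holds.
7. V=21, Z=1, X=20; 1 of them equals 20 — holds.
8. W = 21 is outside [15, 19] — fails.
9. Z = 1, X = 20; 1 < 20 — holds.
10. W + V = 21 + 21 = 42 — holds.
11. V = 21, Y = 5; 21 ≥ 5 — holds.
12. W = 21 > 20, so we need T ≤ 23; T = 23 ≤ 23 — holds.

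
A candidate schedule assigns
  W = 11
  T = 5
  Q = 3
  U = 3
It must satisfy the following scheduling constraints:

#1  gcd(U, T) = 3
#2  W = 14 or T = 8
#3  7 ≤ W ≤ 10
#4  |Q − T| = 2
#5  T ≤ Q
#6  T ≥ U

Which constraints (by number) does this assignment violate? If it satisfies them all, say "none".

The assignment fails constraints 1, 2, 3, and 5.

#1 gcd(3, 5) = 1, not 3 — fails.
#2 W = 11 ≠ 14 and T = 5 ≠ 8; both disjuncts false — fails.
#3 W = 11 is outside [7, 10] — fails.
#4 |3 − 5| = 2 — holds.
#5 T = 5, Q = 3; 5 > 3 (want ≤) — fails.
#6 T = 5, U = 3; 5 ≥ 3 — holds.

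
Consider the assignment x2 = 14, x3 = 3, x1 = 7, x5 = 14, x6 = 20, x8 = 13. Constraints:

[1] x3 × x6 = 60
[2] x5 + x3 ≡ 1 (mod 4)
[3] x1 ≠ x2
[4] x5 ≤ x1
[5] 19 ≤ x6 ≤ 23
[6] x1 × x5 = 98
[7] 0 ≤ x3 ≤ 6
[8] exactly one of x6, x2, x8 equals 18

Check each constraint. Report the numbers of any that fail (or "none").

No — constraints 4 and 8 are not satisfied.

[1] x3 × x6 = 3 × 20 = 60 — OK.
[2] x5 + x3 = 17; 17 mod 4 = 1 — OK.
[3] x1 = 7, x2 = 14; distinct — OK.
[4] x5 = 14, x1 = 7; 14 > 7 (want ≤) — violated.
[5] x6 = 20 lies in [19, 23] — OK.
[6] x1 × x5 = 7 × 14 = 98 — OK.
[7] x3 = 3 lies in [0, 6] — OK.
[8] x6=20, x2=14, x8=13; 0 of them equal 18, not exactly one — violated.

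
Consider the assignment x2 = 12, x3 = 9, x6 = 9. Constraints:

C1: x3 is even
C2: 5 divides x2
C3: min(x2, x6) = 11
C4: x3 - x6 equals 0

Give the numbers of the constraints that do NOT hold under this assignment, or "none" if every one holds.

C1: x3 = 9 is odd — violated.
C2: 12 = 5*2 + 2, so 5 does not divide 12 — violated.
C3: min(12, 9) = 9, not 11 — violated.
C4: x3 - x6 = 9 - 9 = 0 — OK.

Constraints 1, 2, 3 do not hold.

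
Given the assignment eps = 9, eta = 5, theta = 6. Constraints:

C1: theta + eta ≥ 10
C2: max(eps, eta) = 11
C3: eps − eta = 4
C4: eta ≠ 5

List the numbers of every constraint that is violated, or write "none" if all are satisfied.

Violated: 2 and 4.

C1: theta + eta = 6 + 5 = 11; 11 ≥ 10 — satisfied.
C2: max(9, 5) = 9, not 11 — violated.
C3: eps − eta = 9 − 5 = 4 — satisfied.
C4: eta = 5, but 5 is required to differ — violated.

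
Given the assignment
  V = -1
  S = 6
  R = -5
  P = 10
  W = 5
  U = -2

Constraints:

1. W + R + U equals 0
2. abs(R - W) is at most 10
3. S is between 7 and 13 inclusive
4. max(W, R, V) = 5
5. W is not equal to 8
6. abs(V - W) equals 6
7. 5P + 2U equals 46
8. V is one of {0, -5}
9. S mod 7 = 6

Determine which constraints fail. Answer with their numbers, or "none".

Constraints 1, 3, and 8 are violated.

1. W + R + U = 5 + (-5) + (-2) = -2, not 0 — fails.
2. abs(-5 - 5) = 10; 10 ≤ 10 — holds.
3. S = 6 is outside [7, 13] — fails.
4. max(5, -5, -1) = 5 — holds.
5. W = 5, and 5 ≠ 8 — holds.
6. abs(-1 - 5) = 6 — holds.
7. 5P + 2U = 5(10) + 2(-2) = 46 — holds.
8. V = -1 is not in {0, -5} — fails.
9. 6 mod 7 = 6 — holds.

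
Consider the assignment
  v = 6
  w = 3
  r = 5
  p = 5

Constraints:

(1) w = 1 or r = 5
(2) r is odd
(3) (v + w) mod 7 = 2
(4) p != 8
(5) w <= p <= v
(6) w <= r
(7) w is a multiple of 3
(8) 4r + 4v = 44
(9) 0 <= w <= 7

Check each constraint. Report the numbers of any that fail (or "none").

(1) w = 3 ≠ 1, but r = 5 = 5 (second disjunct) — satisfied.
(2) r = 5 is odd — satisfied.
(3) v + w = 9; 9 mod 7 = 2 — satisfied.
(4) p = 5, and 5 ≠ 8 — satisfied.
(5) values 3 <= 5 <= 6 — satisfied.
(6) w = 3, r = 5; 3 ≤ 5 — satisfied.
(7) 3 / 3 = 1, so 3 divides 3 — satisfied.
(8) 4r + 4v = 4(5) + 4(6) = 44 — satisfied.
(9) w = 3 lies in [0, 7] — satisfied.

Yes — all constraints hold.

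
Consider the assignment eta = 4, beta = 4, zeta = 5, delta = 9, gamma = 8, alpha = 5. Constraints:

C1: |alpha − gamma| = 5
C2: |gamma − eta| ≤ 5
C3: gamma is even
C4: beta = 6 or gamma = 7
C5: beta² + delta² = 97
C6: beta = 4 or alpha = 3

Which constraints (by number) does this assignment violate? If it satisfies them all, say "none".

C1: |5 − 8| = 3, not 5 — violated.
C2: |8 − 4| = 4; 4 ≤ 5 — satisfied.
C3: gamma = 8 is even — satisfied.
C4: beta = 4 ≠ 6 and gamma = 8 ≠ 7; both disjuncts false — violated.
C5: beta² + delta² = 4² + 9² = 16 + 81 = 97 — satisfied.
C6: beta = 4 = 4 (first disjunct) — satisfied.

Violated: 1 and 4.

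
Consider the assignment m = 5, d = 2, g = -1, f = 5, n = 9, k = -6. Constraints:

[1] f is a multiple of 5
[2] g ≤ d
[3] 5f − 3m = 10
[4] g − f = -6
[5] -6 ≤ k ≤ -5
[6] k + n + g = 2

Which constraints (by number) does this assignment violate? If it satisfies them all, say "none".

Yes — all constraints hold.

[1] 5 / 5 = 1, so 5 divides 5 — holds.
[2] g = -1, d = 2; -1 ≤ 2 — holds.
[3] 5f − 3m = 5(5) − 3(5) = 10 — holds.
[4] g − f = -1 − 5 = -6 — holds.
[5] k = -6 lies in [-6, -5] — holds.
[6] k + n + g = -6 + 9 + (-1) = 2 — holds.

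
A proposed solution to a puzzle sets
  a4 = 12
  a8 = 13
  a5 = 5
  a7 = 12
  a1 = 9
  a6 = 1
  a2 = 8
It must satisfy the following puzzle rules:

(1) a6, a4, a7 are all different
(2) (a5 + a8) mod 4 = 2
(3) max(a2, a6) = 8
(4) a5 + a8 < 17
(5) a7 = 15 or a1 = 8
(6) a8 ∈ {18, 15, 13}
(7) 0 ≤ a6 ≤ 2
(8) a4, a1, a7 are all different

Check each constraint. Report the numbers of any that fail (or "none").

(1) a4 = a7 = 12, not all different  no
(2) a5 + a8 = 18; 18 mod 4 = 2  yes
(3) max(8, 1) = 8  yes
(4) a5 + a8 = 5 + 13 = 18; 18 ≥ 17, bound 17 not met  no
(5) a7 = 12 ≠ 15 and a1 = 9 ≠ 8; both disjuncts false  no
(6) a8 = 13 is in {18, 15, 13}  yes
(7) a6 = 1 lies in [0, 2]  yes
(8) a4 = a7 = 12, not all different  no

Constraints 1, 4, 5, and 8 do not hold.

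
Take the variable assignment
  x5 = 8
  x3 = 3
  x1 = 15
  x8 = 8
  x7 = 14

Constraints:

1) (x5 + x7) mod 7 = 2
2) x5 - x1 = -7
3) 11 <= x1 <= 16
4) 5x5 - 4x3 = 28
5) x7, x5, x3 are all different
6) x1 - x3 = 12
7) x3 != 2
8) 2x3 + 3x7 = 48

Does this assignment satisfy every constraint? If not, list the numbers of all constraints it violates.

1) x5 + x7 = 22; 22 mod 7 = 1, not 2  fails
2) x5 - x1 = 8 - 15 = -7  holds
3) x1 = 15 lies in [11, 16]  holds
4) 5x5 - 4x3 = 5(8) - 4(3) = 28  holds
5) values 14, 8, 3 are pairwise distinct  holds
6) x1 - x3 = 15 - 3 = 12  holds
7) x3 = 3, and 3 ≠ 2  holds
8) 2x3 + 3x7 = 2(3) + 3(14) = 48  holds

Constraint 1 is violated.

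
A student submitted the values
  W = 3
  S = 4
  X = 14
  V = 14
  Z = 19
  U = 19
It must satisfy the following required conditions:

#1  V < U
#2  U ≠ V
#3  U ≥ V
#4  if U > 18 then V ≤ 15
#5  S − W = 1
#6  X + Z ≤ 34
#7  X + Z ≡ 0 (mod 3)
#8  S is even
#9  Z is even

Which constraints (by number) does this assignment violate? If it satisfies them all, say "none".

The assignment fails constraint 9.

#1 V = 14, U = 19; 14 < 19 — OK.
#2 U = 19, V = 14; distinct — OK.
#3 U = 19, V = 14; 19 ≥ 14 — OK.
#4 U = 19 > 18, so we need V ≤ 15; V = 14 ≤ 15 — OK.
#5 S − W = 4 − 3 = 1 — OK.
#6 X + Z = 14 + 19 = 33; 33 ≤ 34 — OK.
#7 X + Z = 33; 33 mod 3 = 0 — OK.
#8 S = 4 is even — OK.
#9 Z = 19 is odd — violated.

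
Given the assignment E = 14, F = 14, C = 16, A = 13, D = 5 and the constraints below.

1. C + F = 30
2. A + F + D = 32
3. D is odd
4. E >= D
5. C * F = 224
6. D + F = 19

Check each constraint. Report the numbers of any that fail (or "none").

1. C + F = 16 + 14 = 30 — holds.
2. A + F + D = 13 + 14 + 5 = 32 — holds.
3. D = 5 is odd — holds.
4. E = 14, D = 5; 14 ≥ 5 — holds.
5. C * F = 16 * 14 = 224 — holds.
6. D + F = 5 + 14 = 19 — holds.

The assignment satisfies every constraint.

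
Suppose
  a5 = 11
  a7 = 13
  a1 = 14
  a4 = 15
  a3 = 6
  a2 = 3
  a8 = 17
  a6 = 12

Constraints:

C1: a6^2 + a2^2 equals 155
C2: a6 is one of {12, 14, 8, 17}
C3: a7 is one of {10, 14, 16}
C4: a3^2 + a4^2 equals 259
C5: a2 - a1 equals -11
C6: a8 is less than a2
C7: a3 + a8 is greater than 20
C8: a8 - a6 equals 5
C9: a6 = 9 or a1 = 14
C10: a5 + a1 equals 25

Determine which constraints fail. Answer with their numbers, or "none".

Violated: 1, 3, 4, and 6.

C1: a6^2 + a2^2 = 12^2 + 3^2 = 144 + 9 = 153, not 155 — does not hold.
C2: a6 = 12 is in {12, 14, 8, 17} — holds.
C3: a7 = 13 is not in {10, 14, 16} — does not hold.
C4: a3^2 + a4^2 = 6^2 + 15^2 = 36 + 225 = 261, not 259 — does not hold.
C5: a2 - a1 = 3 - 14 = -11 — holds.
C6: a8 = 17, a2 = 3; 17 ≥ 3 (want <) — does not hold.
C7: a3 + a8 = 6 + 17 = 23; 23 > 20 — holds.
C8: a8 - a6 = 17 - 12 = 5 — holds.
C9: a6 = 12 ≠ 9, but a1 = 14 = 14 (second disjunct) — holds.
C10: a5 + a1 = 11 + 14 = 25 — holds.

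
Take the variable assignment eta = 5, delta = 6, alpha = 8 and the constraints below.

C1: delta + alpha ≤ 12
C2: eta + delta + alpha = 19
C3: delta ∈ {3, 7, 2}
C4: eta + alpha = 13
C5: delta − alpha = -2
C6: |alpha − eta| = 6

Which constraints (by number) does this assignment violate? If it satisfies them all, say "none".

C1: delta + alpha = 6 + 8 = 14; 14 > 12, bound 12 not met — violated.
C2: eta + delta + alpha = 5 + 6 + 8 = 19 — OK.
C3: delta = 6 is not in {3, 7, 2} — violated.
C4: eta + alpha = 5 + 8 = 13 — OK.
C5: delta − alpha = 6 − 8 = -2 — OK.
C6: |8 − 5| = 3, not 6 — violated.

Constraints 1, 3, and 6 do not hold.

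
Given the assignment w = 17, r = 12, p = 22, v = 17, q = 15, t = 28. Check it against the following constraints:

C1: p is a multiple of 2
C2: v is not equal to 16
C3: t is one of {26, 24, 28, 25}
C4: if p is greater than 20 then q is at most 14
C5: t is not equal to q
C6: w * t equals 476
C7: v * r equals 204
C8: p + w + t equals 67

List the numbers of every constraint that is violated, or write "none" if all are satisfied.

The assignment fails constraint 4.

C1: 22 / 2 = 11, so 2 divides 22  holds
C2: v = 17, and 17 ≠ 16  holds
C3: t = 28 is in {26, 24, 28, 25}  holds
C4: p = 22 > 20, so we need q ≤ 14; but q = 15 > 14  fails
C5: t = 28, q = 15; distinct  holds
C6: w * t = 17 * 28 = 476  holds
C7: v * r = 17 * 12 = 204  holds
C8: p + w + t = 22 + 17 + 28 = 67  holds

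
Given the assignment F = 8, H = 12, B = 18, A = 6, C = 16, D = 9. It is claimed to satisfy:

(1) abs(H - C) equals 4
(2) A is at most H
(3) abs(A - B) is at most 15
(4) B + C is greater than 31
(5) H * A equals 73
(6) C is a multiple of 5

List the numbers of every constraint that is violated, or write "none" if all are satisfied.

(1) abs(12 - 16) = 4 — OK.
(2) A = 6, H = 12; 6 ≤ 12 — OK.
(3) abs(6 - 18) = 12; 12 ≤ 15 — OK.
(4) B + C = 18 + 16 = 34; 34 > 31 — OK.
(5) H * A = 12 * 6 = 72, not 73 — violated.
(6) 16 = 5*3 + 1, so 5 does not divide 16 — violated.

Constraints 5 and 6 are violated.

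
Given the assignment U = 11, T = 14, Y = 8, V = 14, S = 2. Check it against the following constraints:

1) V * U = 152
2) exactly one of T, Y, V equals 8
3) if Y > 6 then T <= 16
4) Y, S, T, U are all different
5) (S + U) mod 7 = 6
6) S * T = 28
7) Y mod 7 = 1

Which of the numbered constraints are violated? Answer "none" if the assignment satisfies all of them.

1) V * U = 14 * 11 = 154, not 152 — violated.
2) T=14, Y=8, V=14; 1 of them equals 8 — OK.
3) Y = 8 > 6, so we need T ≤ 16; T = 14 ≤ 16 — OK.
4) values 8, 2, 14, 11 are pairwise distinct — OK.
5) S + U = 13; 13 mod 7 = 6 — OK.
6) S * T = 2 * 14 = 28 — OK.
7) 8 mod 7 = 1 — OK.

Constraint 1 does not hold.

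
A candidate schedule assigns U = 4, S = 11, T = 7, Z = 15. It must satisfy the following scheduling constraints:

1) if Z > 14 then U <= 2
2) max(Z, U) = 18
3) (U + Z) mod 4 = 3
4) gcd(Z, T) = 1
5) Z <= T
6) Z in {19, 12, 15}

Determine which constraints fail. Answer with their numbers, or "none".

1) Z = 15 > 14, so we need U ≤ 2; but U = 4 > 2  no
2) max(15, 4) = 15, not 18  no
3) U + Z = 19; 19 mod 4 = 3  yes
4) gcd(15, 7) = 1  yes
5) Z = 15, T = 7; 15 > 7 (want ≤)  no
6) Z = 15 is in {19, 12, 15}  yes

Violated: 1, 2, and 5.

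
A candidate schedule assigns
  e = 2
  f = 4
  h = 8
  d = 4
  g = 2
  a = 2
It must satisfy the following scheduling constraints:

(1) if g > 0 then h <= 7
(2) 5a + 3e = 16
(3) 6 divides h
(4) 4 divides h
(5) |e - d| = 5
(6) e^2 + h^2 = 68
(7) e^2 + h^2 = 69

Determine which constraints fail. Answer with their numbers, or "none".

No — constraints 1, 3, 5, and 7 are not satisfied.

(1) g = 2 > 0, so we need h ≤ 7; but h = 8 > 7 — violated.
(2) 5a + 3e = 5(2) + 3(2) = 16 — satisfied.
(3) 8 = 6*1 + 2, so 6 does not divide 8 — violated.
(4) 8 / 4 = 2, so 4 divides 8 — satisfied.
(5) |2 - 4| = 2, not 5 — violated.
(6) e^2 + h^2 = 2^2 + 8^2 = 4 + 64 = 68 — satisfied.
(7) e^2 + h^2 = 2^2 + 8^2 = 4 + 64 = 68, not 69 — violated.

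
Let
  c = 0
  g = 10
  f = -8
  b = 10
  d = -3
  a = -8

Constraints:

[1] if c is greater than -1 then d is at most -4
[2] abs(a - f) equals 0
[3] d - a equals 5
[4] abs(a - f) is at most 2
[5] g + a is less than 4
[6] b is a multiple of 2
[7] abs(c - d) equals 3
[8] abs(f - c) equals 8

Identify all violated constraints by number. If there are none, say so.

No — constraint 1 is not satisfied.

[1] c = 0 > -1, so we need d ≤ -4; but d = -3 > -4 — fails.
[2] abs(-8 - (-8)) = 0 — holds.
[3] d - a = -3 - (-8) = 5 — holds.
[4] abs(-8 - (-8)) = 0; 0 ≤ 2 — holds.
[5] g + a = 10 + (-8) = 2; 2 < 4 — holds.
[6] 10 / 2 = 5, so 2 divides 10 — holds.
[7] abs(0 - (-3)) = 3 — holds.
[8] abs(-8 - 0) = 8 — holds.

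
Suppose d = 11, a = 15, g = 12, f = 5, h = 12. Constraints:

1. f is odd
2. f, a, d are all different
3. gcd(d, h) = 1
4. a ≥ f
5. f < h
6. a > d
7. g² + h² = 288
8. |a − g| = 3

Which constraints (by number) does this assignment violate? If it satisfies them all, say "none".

The assignment satisfies every constraint.

1. f = 5 is odd — holds.
2. values 5, 15, 11 are pairwise distinct — holds.
3. gcd(11, 12) = 1 — holds.
4. a = 15, f = 5; 15 ≥ 5 — holds.
5. f = 5, h = 12; 5 < 12 — holds.
6. a = 15, d = 11; 15 > 11 — holds.
7. g² + h² = 12² + 12² = 144 + 144 = 288 — holds.
8. |15 − 12| = 3 — holds.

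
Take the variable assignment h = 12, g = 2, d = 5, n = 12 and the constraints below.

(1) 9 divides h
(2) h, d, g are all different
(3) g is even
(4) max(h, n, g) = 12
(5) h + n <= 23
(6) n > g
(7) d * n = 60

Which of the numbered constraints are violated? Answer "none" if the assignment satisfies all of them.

Constraints 1 and 5 do not hold.

(1) 12 = 9*1 + 3, so 9 does not divide 12 — does not hold.
(2) values 12, 5, 2 are pairwise distinct — holds.
(3) g = 2 is even — holds.
(4) max(12, 12, 2) = 12 — holds.
(5) h + n = 12 + 12 = 24; 24 > 23, bound 23 not met — does not hold.
(6) n = 12, g = 2; 12 > 2 — holds.
(7) d * n = 5 * 12 = 60 — holds.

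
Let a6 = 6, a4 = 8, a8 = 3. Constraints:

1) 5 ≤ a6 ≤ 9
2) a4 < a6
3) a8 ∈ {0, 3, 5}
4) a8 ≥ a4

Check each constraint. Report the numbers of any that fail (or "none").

Constraints 2 and 4 are violated.

1) a6 = 6 lies in [5, 9]  OK
2) a4 = 8, a6 = 6; 8 ≥ 6 (want <)  FAIL
3) a8 = 3 is in {0, 3, 5}  OK
4) a8 = 3, a4 = 8; 3 < 8 (want ≥)  FAIL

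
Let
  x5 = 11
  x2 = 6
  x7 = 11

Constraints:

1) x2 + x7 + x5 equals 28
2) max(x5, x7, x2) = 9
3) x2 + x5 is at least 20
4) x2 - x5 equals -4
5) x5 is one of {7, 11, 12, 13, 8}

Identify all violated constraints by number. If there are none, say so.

Violated: 2, 3, 4.

1) x2 + x7 + x5 = 6 + 11 + 11 = 28  true
2) max(11, 11, 6) = 11, not 9  false
3) x2 + x5 = 6 + 11 = 17; 17 < 20, bound 20 not met  false
4) x2 - x5 = 6 - 11 = -5, not -4  false
5) x5 = 11 is in {7, 11, 12, 13, 8}  true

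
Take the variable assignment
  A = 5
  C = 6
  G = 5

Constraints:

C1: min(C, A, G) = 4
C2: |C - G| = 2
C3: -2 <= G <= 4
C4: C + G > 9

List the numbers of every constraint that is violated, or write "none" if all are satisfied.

Constraints 1, 2, 3 are violated.

C1: min(6, 5, 5) = 5, not 4  ✘
C2: |6 - 5| = 1, not 2  ✘
C3: G = 5 is outside [-2, 4]  ✘
C4: C + G = 6 + 5 = 11; 11 > 9  ✔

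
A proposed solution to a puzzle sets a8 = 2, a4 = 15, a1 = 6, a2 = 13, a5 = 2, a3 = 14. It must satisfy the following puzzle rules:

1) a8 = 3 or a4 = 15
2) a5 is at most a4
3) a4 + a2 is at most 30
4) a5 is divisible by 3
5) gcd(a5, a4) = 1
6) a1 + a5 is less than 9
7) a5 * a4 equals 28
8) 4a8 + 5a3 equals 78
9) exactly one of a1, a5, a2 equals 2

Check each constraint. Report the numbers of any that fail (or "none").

1) a8 = 2 ≠ 3, but a4 = 15 = 15 (second disjunct) — OK.
2) a5 = 2, a4 = 15; 2 ≤ 15 — OK.
3) a4 + a2 = 15 + 13 = 28; 28 ≤ 30 — OK.
4) 2 = 3*0 + 2, so 3 does not divide 2 — violated.
5) gcd(2, 15) = 1 — OK.
6) a1 + a5 = 6 + 2 = 8; 8 < 9 — OK.
7) a5 * a4 = 2 * 15 = 30, not 28 — violated.
8) 4a8 + 5a3 = 4(2) + 5(14) = 78 — OK.
9) a1=6, a5=2, a2=13; 1 of them equals 2 — OK.

Constraints 4 and 7 do not hold.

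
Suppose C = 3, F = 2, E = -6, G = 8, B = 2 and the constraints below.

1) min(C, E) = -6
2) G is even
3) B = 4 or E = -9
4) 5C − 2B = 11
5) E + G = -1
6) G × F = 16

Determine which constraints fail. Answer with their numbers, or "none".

1) min(3, -6) = -6  holds
2) G = 8 is even  holds
3) B = 2 ≠ 4 and E = -6 ≠ -9; both disjuncts false  fails
4) 5C − 2B = 5(3) − 2(2) = 11  holds
5) E + G = -6 + 8 = 2, not -1  fails
6) G × F = 8 × 2 = 16  holds

Constraints 3 and 5 are violated.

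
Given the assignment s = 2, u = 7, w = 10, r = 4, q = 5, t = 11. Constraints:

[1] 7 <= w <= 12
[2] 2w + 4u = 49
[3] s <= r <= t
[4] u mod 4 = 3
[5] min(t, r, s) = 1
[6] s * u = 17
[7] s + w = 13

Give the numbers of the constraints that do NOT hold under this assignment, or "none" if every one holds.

No — constraints 2, 5, 6, 7 are not satisfied.

[1] w = 10 lies in [7, 12]  holds
[2] 2w + 4u = 2(10) + 4(7) = 48, not 49  fails
[3] values 2 <= 4 <= 11  holds
[4] 7 mod 4 = 3  holds
[5] min(11, 4, 2) = 2, not 1  fails
[6] s * u = 2 * 7 = 14, not 17  fails
[7] s + w = 2 + 10 = 12, not 13  fails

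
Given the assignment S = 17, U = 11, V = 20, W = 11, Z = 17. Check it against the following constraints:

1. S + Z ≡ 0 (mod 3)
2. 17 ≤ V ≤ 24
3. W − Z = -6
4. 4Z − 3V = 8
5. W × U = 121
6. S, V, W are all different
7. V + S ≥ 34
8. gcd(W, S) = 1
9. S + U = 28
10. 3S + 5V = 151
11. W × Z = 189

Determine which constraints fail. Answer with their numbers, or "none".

The assignment fails constraints 1 and 11.

1. S + Z = 34; 34 mod 3 = 1, not 0  fails
2. V = 20 lies in [17, 24]  holds
3. W − Z = 11 − 17 = -6  holds
4. 4Z − 3V = 4(17) − 3(20) = 8  holds
5. W × U = 11 × 11 = 121  holds
6. values 17, 20, 11 are pairwise distinct  holds
7. V + S = 20 + 17 = 37; 37 ≥ 34  holds
8. gcd(11, 17) = 1  holds
9. S + U = 17 + 11 = 28  holds
10. 3S + 5V = 3(17) + 5(20) = 151  holds
11. W × Z = 11 × 17 = 187, not 189  fails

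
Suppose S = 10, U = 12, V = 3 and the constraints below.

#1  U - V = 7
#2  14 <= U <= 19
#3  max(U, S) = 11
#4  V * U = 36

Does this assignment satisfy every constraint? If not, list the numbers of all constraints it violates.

Violated: 1, 2, 3.

#1 U - V = 12 - 3 = 9, not 7 — does not hold.
#2 U = 12 is outside [14, 19] — does not hold.
#3 max(12, 10) = 12, not 11 — does not hold.
#4 V * U = 3 * 12 = 36 — holds.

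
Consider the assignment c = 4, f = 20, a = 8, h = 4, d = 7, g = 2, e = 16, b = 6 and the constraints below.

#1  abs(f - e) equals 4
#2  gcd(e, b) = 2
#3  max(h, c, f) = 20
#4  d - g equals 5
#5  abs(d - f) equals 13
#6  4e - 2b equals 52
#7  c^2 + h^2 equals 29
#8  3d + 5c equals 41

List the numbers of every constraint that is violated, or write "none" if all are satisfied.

Constraint 7 is violated.

#1 abs(20 - 16) = 4  ✔
#2 gcd(16, 6) = 2  ✔
#3 max(4, 4, 20) = 20  ✔
#4 d - g = 7 - 2 = 5  ✔
#5 abs(7 - 20) = 13  ✔
#6 4e - 2b = 4(16) - 2(6) = 52  ✔
#7 c^2 + h^2 = 4^2 + 4^2 = 16 + 16 = 32, not 29  ✘
#8 3d + 5c = 3(7) + 5(4) = 41  ✔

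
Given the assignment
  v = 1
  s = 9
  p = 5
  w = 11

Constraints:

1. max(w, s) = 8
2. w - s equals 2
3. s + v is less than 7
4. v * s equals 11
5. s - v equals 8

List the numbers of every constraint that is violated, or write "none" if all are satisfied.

1. max(11, 9) = 11, not 8  false
2. w - s = 11 - 9 = 2  true
3. s + v = 9 + 1 = 10; 10 ≥ 7, bound 7 not met  false
4. v * s = 1 * 9 = 9, not 11  false
5. s - v = 9 - 1 = 8  true

Constraints 1, 3, and 4 are violated.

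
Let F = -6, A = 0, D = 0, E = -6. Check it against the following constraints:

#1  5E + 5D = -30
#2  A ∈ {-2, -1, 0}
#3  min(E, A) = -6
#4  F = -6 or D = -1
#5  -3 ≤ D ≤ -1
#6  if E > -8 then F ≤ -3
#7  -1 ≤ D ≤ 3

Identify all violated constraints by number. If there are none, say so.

#1 5E + 5D = 5(-6) + 5(0) = -30 — holds.
#2 A = 0 is in {-2, -1, 0} — holds.
#3 min(-6, 0) = -6 — holds.
#4 F = -6 = -6 (first disjunct) — holds.
#5 D = 0 is outside [-3, -1] — fails.
#6 E = -6 > -8, so we need F ≤ -3; F = -6 ≤ -3 — holds.
#7 D = 0 lies in [-1, 3] — holds.

No — constraint 5 is not satisfied.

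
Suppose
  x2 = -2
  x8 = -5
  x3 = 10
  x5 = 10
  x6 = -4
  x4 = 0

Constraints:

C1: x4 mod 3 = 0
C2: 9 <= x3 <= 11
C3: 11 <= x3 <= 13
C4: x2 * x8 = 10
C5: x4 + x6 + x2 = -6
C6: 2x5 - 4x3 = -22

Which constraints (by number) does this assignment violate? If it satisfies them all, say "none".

Violated: 3, 6.

C1: 0 mod 3 = 0 — OK.
C2: x3 = 10 lies in [9, 11] — OK.
C3: x3 = 10 is outside [11, 13] — violated.
C4: x2 * x8 = -2 * (-5) = 10 — OK.
C5: x4 + x6 + x2 = 0 + (-4) + (-2) = -6 — OK.
C6: 2x5 - 4x3 = 2(10) - 4(10) = -20, not -22 — violated.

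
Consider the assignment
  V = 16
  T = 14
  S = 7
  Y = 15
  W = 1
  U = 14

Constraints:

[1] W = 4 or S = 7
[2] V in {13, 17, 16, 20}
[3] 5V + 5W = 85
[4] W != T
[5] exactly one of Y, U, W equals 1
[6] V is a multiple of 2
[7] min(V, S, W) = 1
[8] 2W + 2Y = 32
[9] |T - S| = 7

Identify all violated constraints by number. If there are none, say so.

None — every constraint holds.

[1] W = 1 ≠ 4, but S = 7 = 7 (second disjunct) — satisfied.
[2] V = 16 is in {13, 17, 16, 20} — satisfied.
[3] 5V + 5W = 5(16) + 5(1) = 85 — satisfied.
[4] W = 1, T = 14; distinct — satisfied.
[5] Y=15, U=14, W=1; 1 of them equals 1 — satisfied.
[6] 16 / 2 = 8, so 2 divides 16 — satisfied.
[7] min(16, 7, 1) = 1 — satisfied.
[8] 2W + 2Y = 2(1) + 2(15) = 32 — satisfied.
[9] |14 - 7| = 7 — satisfied.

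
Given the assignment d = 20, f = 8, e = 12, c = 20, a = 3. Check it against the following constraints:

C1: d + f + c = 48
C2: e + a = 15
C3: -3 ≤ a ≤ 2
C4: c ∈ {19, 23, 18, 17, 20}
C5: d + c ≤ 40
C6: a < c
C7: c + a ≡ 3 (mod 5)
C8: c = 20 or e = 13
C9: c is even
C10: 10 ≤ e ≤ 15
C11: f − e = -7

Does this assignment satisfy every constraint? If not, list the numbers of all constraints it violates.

Constraints 3 and 11 are violated.

C1: d + f + c = 20 + 8 + 20 = 48 — holds.
C2: e + a = 12 + 3 = 15 — holds.
C3: a = 3 is outside [-3, 2] — fails.
C4: c = 20 is in {19, 23, 18, 17, 20} — holds.
C5: d + c = 20 + 20 = 40; 40 ≤ 40 — holds.
C6: a = 3, c = 20; 3 < 20 — holds.
C7: c + a = 23; 23 mod 5 = 3 — holds.
C8: c = 20 = 20 (first disjunct) — holds.
C9: c = 20 is even — holds.
C10: e = 12 lies in [10, 15] — holds.
C11: f − e = 8 − 12 = -4, not -7 — fails.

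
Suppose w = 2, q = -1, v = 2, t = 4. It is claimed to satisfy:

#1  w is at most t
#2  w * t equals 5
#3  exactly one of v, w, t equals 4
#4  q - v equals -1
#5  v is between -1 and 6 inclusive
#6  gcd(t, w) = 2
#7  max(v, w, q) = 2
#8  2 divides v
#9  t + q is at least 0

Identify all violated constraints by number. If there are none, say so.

Constraints 2 and 4 are violated.

#1 w = 2, t = 4; 2 ≤ 4 — OK.
#2 w * t = 2 * 4 = 8, not 5 — violated.
#3 v=2, w=2, t=4; 1 of them equals 4 — OK.
#4 q - v = -1 - 2 = -3, not -1 — violated.
#5 v = 2 lies in [-1, 6] — OK.
#6 gcd(4, 2) = 2 — OK.
#7 max(2, 2, -1) = 2 — OK.
#8 2 / 2 = 1, so 2 divides 2 — OK.
#9 t + q = 4 + (-1) = 3; 3 ≥ 0 — OK.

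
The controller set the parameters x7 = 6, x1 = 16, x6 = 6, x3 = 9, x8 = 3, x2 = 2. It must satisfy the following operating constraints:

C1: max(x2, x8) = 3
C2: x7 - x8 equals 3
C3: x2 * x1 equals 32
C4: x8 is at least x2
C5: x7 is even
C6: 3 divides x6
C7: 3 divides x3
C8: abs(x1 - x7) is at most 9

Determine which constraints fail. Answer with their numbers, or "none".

The assignment fails constraint 8.

C1: max(2, 3) = 3  ✓
C2: x7 - x8 = 6 - 3 = 3  ✓
C3: x2 * x1 = 2 * 16 = 32  ✓
C4: x8 = 3, x2 = 2; 3 ≥ 2  ✓
C5: x7 = 6 is even  ✓
C6: 6 / 3 = 2, so 3 divides 6  ✓
C7: 9 / 3 = 3, so 3 divides 9  ✓
C8: abs(16 - 6) = 10; 10 > 9, exceeds bound 9  ✗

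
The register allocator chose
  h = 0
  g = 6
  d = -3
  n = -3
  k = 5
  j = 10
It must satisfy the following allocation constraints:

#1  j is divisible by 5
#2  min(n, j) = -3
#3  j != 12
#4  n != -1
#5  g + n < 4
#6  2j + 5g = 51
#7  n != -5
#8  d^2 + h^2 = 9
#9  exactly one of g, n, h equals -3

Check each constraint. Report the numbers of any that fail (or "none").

#1 10 / 5 = 2, so 5 divides 10  true
#2 min(-3, 10) = -3  true
#3 j = 10, and 10 ≠ 12  true
#4 n = -3, and -3 ≠ -1  true
#5 g + n = 6 + (-3) = 3; 3 < 4  true
#6 2j + 5g = 2(10) + 5(6) = 50, not 51  false
#7 n = -3, and -3 ≠ -5  true
#8 d^2 + h^2 = (-3)^2 + 0^2 = 9 + 0 = 9  true
#9 g=6, n=-3, h=0; 1 of them equals -3  true

Constraint 6 is violated.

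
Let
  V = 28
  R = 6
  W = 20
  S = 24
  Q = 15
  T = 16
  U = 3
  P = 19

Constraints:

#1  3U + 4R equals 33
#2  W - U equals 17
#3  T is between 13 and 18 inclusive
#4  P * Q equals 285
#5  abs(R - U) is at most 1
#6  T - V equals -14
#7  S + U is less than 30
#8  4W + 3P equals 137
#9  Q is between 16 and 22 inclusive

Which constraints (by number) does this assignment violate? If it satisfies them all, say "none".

#1 3U + 4R = 3(3) + 4(6) = 33 — holds.
#2 W - U = 20 - 3 = 17 — holds.
#3 T = 16 lies in [13, 18] — holds.
#4 P * Q = 19 * 15 = 285 — holds.
#5 abs(6 - 3) = 3; 3 > 1, exceeds bound 1 — fails.
#6 T - V = 16 - 28 = -12, not -14 — fails.
#7 S + U = 24 + 3 = 27; 27 < 30 — holds.
#8 4W + 3P = 4(20) + 3(19) = 137 — holds.
#9 Q = 15 is outside [16, 22] — fails.

Constraints 5, 6, 9 are violated.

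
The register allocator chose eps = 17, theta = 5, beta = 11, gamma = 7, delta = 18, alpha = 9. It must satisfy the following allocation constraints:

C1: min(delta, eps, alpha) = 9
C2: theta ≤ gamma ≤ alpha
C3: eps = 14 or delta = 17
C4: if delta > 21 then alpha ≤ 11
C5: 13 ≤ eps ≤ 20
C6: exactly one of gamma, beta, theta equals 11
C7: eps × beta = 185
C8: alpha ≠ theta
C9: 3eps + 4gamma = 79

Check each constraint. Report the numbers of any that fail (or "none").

The assignment fails constraints 3 and 7.

C1: min(18, 17, 9) = 9 — holds.
C2: values 5 ≤ 7 ≤ 9 — holds.
C3: eps = 17 ≠ 14 and delta = 18 ≠ 17; both disjuncts false — does not hold.
C4: delta = 18, not > 21; antecedent false, conditional vacuously true — holds.
C5: eps = 17 lies in [13, 20] — holds.
C6: gamma=7, beta=11, theta=5; 1 of them equals 11 — holds.
C7: eps × beta = 17 × 11 = 187, not 185 — does not hold.
C8: alpha = 9, theta = 5; distinct — holds.
C9: 3eps + 4gamma = 3(17) + 4(7) = 79 — holds.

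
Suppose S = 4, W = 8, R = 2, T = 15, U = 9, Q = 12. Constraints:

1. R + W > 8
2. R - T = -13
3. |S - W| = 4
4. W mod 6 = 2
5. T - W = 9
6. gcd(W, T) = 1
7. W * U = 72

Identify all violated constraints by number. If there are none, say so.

No — constraint 5 is not satisfied.

1. R + W = 2 + 8 = 10; 10 > 8  ✔
2. R - T = 2 - 15 = -13  ✔
3. |4 - 8| = 4  ✔
4. 8 mod 6 = 2  ✔
5. T - W = 15 - 8 = 7, not 9  ✘
6. gcd(8, 15) = 1  ✔
7. W * U = 8 * 9 = 72  ✔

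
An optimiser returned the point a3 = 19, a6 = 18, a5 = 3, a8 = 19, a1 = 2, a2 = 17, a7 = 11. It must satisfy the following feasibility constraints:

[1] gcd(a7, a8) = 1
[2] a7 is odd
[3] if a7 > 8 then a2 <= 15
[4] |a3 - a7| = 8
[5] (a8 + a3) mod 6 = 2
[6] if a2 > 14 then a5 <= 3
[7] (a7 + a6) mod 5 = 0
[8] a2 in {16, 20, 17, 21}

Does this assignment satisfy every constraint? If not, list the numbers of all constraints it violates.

No — constraints 3 and 7 are not satisfied.

[1] gcd(11, 19) = 1 — holds.
[2] a7 = 11 is odd — holds.
[3] a7 = 11 > 8, so we need a2 ≤ 15; but a2 = 17 > 15 — does not hold.
[4] |19 - 11| = 8 — holds.
[5] a8 + a3 = 38; 38 mod 6 = 2 — holds.
[6] a2 = 17 > 14, so we need a5 ≤ 3; a5 = 3 ≤ 3 — holds.
[7] a7 + a6 = 29; 29 mod 5 = 4, not 0 — does not hold.
[8] a2 = 17 is in {16, 20, 17, 21} — holds.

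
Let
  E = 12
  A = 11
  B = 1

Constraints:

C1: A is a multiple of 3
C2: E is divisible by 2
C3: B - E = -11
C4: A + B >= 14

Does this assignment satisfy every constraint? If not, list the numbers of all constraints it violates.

No — constraints 1 and 4 are not satisfied.

C1: 11 = 3*3 + 2, so 3 does not divide 11 — violated.
C2: 12 / 2 = 6, so 2 divides 12 — satisfied.
C3: B - E = 1 - 12 = -11 — satisfied.
C4: A + B = 11 + 1 = 12; 12 < 14, bound 14 not met — violated.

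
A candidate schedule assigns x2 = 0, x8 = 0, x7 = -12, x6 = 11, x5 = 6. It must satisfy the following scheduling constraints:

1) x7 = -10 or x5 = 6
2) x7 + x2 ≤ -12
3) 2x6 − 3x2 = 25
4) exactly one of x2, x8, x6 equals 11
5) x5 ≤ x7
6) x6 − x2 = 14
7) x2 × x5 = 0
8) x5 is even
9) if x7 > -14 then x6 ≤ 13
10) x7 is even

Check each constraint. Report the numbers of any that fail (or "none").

1) x7 = -12 ≠ -10, but x5 = 6 = 6 (second disjunct)  holds
2) x7 + x2 = -12 + 0 = -12; -12 ≤ -12  holds
3) 2x6 − 3x2 = 2(11) − 3(0) = 22, not 25  fails
4) x2=0, x8=0, x6=11; 1 of them equals 11  holds
5) x5 = 6, x7 = -12; 6 > -12 (want ≤)  fails
6) x6 − x2 = 11 − 0 = 11, not 14  fails
7) x2 × x5 = 0 × 6 = 0  holds
8) x5 = 6 is even  holds
9) x7 = -12 > -14, so we need x6 ≤ 13; x6 = 11 ≤ 13  holds
10) x7 = -12 is even  holds

Constraints 3, 5, and 6 do not hold.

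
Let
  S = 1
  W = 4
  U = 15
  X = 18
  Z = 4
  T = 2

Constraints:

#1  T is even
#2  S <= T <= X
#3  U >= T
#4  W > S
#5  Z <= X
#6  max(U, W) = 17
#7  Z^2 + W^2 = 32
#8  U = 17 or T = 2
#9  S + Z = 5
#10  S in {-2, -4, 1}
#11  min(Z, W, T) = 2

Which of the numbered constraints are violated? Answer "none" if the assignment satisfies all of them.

Constraint 6 is violated.

#1 T = 2 is even — OK.
#2 values 1 <= 2 <= 18 — OK.
#3 U = 15, T = 2; 15 ≥ 2 — OK.
#4 W = 4, S = 1; 4 > 1 — OK.
#5 Z = 4, X = 18; 4 ≤ 18 — OK.
#6 max(15, 4) = 15, not 17 — violated.
#7 Z^2 + W^2 = 4^2 + 4^2 = 16 + 16 = 32 — OK.
#8 U = 15 ≠ 17, but T = 2 = 2 (second disjunct) — OK.
#9 S + Z = 1 + 4 = 5 — OK.
#10 S = 1 is in {-2, -4, 1} — OK.
#11 min(4, 4, 2) = 2 — OK.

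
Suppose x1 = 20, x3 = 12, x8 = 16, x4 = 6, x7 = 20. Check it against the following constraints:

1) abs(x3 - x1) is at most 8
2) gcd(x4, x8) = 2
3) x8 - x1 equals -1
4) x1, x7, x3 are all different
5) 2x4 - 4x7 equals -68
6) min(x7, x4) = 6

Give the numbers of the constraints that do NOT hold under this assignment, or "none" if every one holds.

1) abs(12 - 20) = 8; 8 ≤ 8 — OK.
2) gcd(6, 16) = 2 — OK.
3) x8 - x1 = 16 - 20 = -4, not -1 — violated.
4) x1 = x7 = 20, not all different — violated.
5) 2x4 - 4x7 = 2(6) - 4(20) = -68 — OK.
6) min(20, 6) = 6 — OK.

Constraints 3, 4 do not hold.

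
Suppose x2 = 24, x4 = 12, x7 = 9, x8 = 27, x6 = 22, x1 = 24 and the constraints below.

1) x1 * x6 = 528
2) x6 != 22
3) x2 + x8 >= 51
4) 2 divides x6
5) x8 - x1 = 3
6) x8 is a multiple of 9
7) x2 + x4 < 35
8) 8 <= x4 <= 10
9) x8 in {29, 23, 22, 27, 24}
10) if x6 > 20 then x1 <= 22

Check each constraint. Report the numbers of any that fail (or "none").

1) x1 * x6 = 24 * 22 = 528 — holds.
2) x6 = 22, but 22 is required to differ — does not hold.
3) x2 + x8 = 24 + 27 = 51; 51 ≥ 51 — holds.
4) 22 / 2 = 11, so 2 divides 22 — holds.
5) x8 - x1 = 27 - 24 = 3 — holds.
6) 27 / 9 = 3, so 9 divides 27 — holds.
7) x2 + x4 = 24 + 12 = 36; 36 ≥ 35, bound 35 not met — does not hold.
8) x4 = 12 is outside [8, 10] — does not hold.
9) x8 = 27 is in {29, 23, 22, 27, 24} — holds.
10) x6 = 22 > 20, so we need x1 ≤ 22; but x1 = 24 > 22 — does not hold.

Violated: 2, 7, 8, 10.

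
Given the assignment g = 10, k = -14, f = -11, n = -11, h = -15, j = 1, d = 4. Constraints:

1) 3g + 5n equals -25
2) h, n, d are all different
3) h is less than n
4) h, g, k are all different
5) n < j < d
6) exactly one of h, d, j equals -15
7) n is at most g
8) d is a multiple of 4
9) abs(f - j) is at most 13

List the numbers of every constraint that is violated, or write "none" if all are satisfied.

Yes — all constraints hold.

1) 3g + 5n = 3(10) + 5(-11) = -25  holds
2) values -15, -11, 4 are pairwise distinct  holds
3) h = -15, n = -11; -15 < -11  holds
4) values -15, 10, -14 are pairwise distinct  holds
5) values -11 < 1 < 4  holds
6) h=-15, d=4, j=1; 1 of them equals -15  holds
7) n = -11, g = 10; -11 ≤ 10  holds
8) 4 / 4 = 1, so 4 divides 4  holds
9) abs(-11 - 1) = 12; 12 ≤ 13  holds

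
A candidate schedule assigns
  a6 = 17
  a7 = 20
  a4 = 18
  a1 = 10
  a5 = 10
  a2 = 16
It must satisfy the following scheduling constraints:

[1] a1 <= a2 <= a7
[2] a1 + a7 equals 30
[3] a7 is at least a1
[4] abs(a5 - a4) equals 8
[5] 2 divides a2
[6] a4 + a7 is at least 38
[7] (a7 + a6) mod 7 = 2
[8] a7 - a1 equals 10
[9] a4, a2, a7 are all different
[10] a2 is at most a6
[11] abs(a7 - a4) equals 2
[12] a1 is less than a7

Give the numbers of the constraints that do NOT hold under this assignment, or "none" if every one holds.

None — every constraint holds.

[1] values 10 <= 16 <= 20  ✔
[2] a1 + a7 = 10 + 20 = 30  ✔
[3] a7 = 20, a1 = 10; 20 ≥ 10  ✔
[4] abs(10 - 18) = 8  ✔
[5] 16 / 2 = 8, so 2 divides 16  ✔
[6] a4 + a7 = 18 + 20 = 38; 38 ≥ 38  ✔
[7] a7 + a6 = 37; 37 mod 7 = 2  ✔
[8] a7 - a1 = 20 - 10 = 10  ✔
[9] values 18, 16, 20 are pairwise distinct  ✔
[10] a2 = 16, a6 = 17; 16 ≤ 17  ✔
[11] abs(20 - 18) = 2  ✔
[12] a1 = 10, a7 = 20; 10 < 20  ✔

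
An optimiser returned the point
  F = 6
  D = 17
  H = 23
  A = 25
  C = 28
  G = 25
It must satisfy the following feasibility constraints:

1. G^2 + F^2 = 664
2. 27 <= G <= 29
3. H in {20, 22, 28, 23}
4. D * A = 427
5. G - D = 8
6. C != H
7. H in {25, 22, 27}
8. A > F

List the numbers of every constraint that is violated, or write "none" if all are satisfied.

1. G^2 + F^2 = 25^2 + 6^2 = 625 + 36 = 661, not 664  fails
2. G = 25 is outside [27, 29]  fails
3. H = 23 is in {20, 22, 28, 23}  holds
4. D * A = 17 * 25 = 425, not 427  fails
5. G - D = 25 - 17 = 8  holds
6. C = 28, H = 23; distinct  holds
7. H = 23 is not in {25, 22, 27}  fails
8. A = 25, F = 6; 25 > 6  holds

No — constraints 1, 2, 4, and 7 are not satisfied.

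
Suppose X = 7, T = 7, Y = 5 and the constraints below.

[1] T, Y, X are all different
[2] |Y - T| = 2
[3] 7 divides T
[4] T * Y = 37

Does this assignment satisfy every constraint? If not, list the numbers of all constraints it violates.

Constraints 1 and 4 do not hold.

[1] T = X = 7, not all different — fails.
[2] |5 - 7| = 2 — holds.
[3] 7 / 7 = 1, so 7 divides 7 — holds.
[4] T * Y = 7 * 5 = 35, not 37 — fails.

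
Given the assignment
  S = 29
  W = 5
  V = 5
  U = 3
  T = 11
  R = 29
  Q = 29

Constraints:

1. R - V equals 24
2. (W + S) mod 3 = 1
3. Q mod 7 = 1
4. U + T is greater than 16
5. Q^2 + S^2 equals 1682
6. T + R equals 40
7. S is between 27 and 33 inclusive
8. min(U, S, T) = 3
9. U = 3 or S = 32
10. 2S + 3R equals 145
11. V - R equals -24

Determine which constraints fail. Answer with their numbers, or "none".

Constraint 4 is violated.

1. R - V = 29 - 5 = 24 — satisfied.
2. W + S = 34; 34 mod 3 = 1 — satisfied.
3. 29 mod 7 = 1 — satisfied.
4. U + T = 3 + 11 = 14; 14 ≤ 16, bound 16 not met — violated.
5. Q^2 + S^2 = 29^2 + 29^2 = 841 + 841 = 1682 — satisfied.
6. T + R = 11 + 29 = 40 — satisfied.
7. S = 29 lies in [27, 33] — satisfied.
8. min(3, 29, 11) = 3 — satisfied.
9. U = 3 = 3 (first disjunct) — satisfied.
10. 2S + 3R = 2(29) + 3(29) = 145 — satisfied.
11. V - R = 5 - 29 = -24 — satisfied.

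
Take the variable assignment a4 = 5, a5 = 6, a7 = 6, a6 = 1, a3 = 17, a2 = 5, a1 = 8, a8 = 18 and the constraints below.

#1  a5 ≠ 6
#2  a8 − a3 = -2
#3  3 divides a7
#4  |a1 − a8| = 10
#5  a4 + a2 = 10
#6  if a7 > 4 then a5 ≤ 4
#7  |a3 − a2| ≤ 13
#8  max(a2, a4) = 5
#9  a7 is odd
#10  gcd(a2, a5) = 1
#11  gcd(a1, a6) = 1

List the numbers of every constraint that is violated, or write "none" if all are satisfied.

Constraints 1, 2, 6, and 9 do not hold.

#1 a5 = 6, but 6 is required to differ — violated.
#2 a8 − a3 = 18 − 17 = 1, not -2 — violated.
#3 6 / 3 = 2, so 3 divides 6 — OK.
#4 |8 − 18| = 10 — OK.
#5 a4 + a2 = 5 + 5 = 10 — OK.
#6 a7 = 6 > 4, so we need a5 ≤ 4; but a5 = 6 > 4 — violated.
#7 |17 − 5| = 12; 12 ≤ 13 — OK.
#8 max(5, 5) = 5 — OK.
#9 a7 = 6 is even — violated.
#10 gcd(5, 6) = 1 — OK.
#11 gcd(8, 1) = 1 — OK.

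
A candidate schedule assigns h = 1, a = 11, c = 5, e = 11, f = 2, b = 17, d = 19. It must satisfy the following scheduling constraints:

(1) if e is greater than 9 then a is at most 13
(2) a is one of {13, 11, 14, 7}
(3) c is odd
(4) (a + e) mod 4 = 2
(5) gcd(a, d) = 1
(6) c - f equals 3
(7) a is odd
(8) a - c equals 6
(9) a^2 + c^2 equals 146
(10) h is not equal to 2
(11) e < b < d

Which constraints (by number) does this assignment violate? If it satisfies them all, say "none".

(1) e = 11 > 9, so we need a ≤ 13; a = 11 ≤ 13 — holds.
(2) a = 11 is in {13, 11, 14, 7} — holds.
(3) c = 5 is odd — holds.
(4) a + e = 22; 22 mod 4 = 2 — holds.
(5) gcd(11, 19) = 1 — holds.
(6) c - f = 5 - 2 = 3 — holds.
(7) a = 11 is odd — holds.
(8) a - c = 11 - 5 = 6 — holds.
(9) a^2 + c^2 = 11^2 + 5^2 = 121 + 25 = 146 — holds.
(10) h = 1, and 1 ≠ 2 — holds.
(11) values 11 < 17 < 19 — holds.

The assignment satisfies every constraint.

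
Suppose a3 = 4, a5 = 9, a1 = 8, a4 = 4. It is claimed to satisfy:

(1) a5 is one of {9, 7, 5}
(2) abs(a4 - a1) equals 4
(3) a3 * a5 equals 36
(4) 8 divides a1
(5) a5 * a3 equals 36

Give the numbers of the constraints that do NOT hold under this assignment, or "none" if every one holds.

All constraints are satisfied.

(1) a5 = 9 is in {9, 7, 5}  yes
(2) abs(4 - 8) = 4  yes
(3) a3 * a5 = 4 * 9 = 36  yes
(4) 8 / 8 = 1, so 8 divides 8  yes
(5) a5 * a3 = 9 * 4 = 36  yes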